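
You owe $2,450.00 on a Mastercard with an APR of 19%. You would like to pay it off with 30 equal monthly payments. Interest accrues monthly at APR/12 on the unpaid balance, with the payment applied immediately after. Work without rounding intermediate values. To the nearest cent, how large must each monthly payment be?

Monthly rate r = 19%/12 = 1.58333% = 0.0158333.
Level-payment amortization: P = B₀·r / (1 − (1+r)^(−n)) = 2450.00·0.0158333 / (1 − 1.01583^(−30)).
Denominator 1 − (1+r)^(−30) = 0.375796481.
P = 38.7917 / 0.375796481 ≈ 103.23.

$103.23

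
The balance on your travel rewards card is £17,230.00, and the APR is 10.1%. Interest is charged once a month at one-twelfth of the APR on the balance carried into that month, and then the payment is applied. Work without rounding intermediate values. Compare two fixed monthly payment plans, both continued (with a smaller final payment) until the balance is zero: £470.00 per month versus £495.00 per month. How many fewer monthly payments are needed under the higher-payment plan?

Monthly rate r = 10.1%/12 = 0.841667% = 0.00841667.
At £470.00/mo: n = ⌈−ln(1 − rB₀/P)/ln(1+r)⌉ = 45 payments (last £10.30); total interest = total paid − £17,230.00 = £3,460.30.
At £495.00/mo: 42 payments (last £180.03); total interest £3,245.03.
Payments saved = 45 − 42 = 3.

3 fewer payments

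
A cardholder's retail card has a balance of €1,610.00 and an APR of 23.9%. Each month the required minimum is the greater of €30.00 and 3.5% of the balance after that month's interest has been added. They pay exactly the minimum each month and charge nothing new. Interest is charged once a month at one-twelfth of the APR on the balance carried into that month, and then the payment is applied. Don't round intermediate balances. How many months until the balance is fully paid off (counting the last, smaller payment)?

83 months

Monthly rate r = 23.9%/12 = 1.99167% = 0.0199167.
While 3.5% of the post-interest balance exceeds €30.00, each month B ← (B·(1+r))·(1 − 0.035), i.e. B shrinks by the factor (1+r)·0.965 = 0.98422.
This holds for months 1–41. Entering month 42 the balance is €838.68; 3.5% of the post-interest balance is now below €30.00, so the flat €30.00 minimum applies from here.
From month 42 a fixed €30.00 at rate r clears €838.68 in 42 more payments. Total: 41 + 42 = 83 months.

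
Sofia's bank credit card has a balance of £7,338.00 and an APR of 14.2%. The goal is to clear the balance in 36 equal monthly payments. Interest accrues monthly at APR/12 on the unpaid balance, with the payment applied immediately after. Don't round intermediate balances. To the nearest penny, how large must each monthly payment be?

Monthly rate r = 14.2%/12 = 1.18333% = 0.0118333.
Level-payment amortization: P = B₀·r / (1 − (1+r)^(−n)) = 7338.00·0.0118333 / (1 − 1.01183^(−36)).
Denominator 1 − (1+r)^(−36) = 0.345248307.
P = 86.833 / 0.345248307 ≈ 251.51.

£251.51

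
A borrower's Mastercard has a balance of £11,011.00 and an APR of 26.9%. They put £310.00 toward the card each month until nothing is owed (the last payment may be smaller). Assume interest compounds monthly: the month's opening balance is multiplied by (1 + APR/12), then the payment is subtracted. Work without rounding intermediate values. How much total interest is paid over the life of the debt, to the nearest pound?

Monthly rate r = 26.9%/12 = 2.24167% = 0.0224167.
Payoff takes n = ⌈−ln(1 − rB₀/P)/ln(1+r)⌉ = ⌈71.755⌉ = 72 payments; the last is £234.65.
Total paid = 71·£310.00 + £234.65 = £22,244.65.
Total interest = total paid − principal = £22,244.65 − £11,011.00 = £11,233.65.

£11,234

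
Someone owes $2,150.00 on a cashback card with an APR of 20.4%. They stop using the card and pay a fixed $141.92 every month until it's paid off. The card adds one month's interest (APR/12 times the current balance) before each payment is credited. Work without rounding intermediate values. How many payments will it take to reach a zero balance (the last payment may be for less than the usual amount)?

Monthly rate r = 20.4%/12 = 1.7% = 0.017.
Recurrence: B ← B·(1+r) − $141.92.
Month 1: interest $36.55; balance after payment $2,044.63.
Month 2: interest $34.76; balance after payment $1,937.47.
Closed form: n = −ln(1 − rB₀/P)/ln(1+r) = −ln(0.74246)/ln(1.017) ≈ 17.665, so the balance reaches zero during payment 18.

18 months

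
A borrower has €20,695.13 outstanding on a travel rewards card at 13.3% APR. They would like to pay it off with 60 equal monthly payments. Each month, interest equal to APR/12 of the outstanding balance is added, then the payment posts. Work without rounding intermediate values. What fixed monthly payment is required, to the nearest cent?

€474.06

Monthly rate r = 13.3%/12 = 1.10833% = 0.0110833.
Level-payment amortization: P = B₀·r / (1 − (1+r)^(−n)) = 20695.13·0.0110833 / (1 − 1.01108^(−60)).
Denominator 1 − (1+r)^(−60) = 0.48384171.
P = 229.371 / 0.48384171 ≈ 474.06.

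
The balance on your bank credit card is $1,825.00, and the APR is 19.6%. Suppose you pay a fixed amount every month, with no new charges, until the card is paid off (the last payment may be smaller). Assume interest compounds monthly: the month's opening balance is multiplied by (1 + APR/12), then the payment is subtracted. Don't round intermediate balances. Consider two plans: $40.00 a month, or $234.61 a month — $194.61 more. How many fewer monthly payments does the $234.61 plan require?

Monthly rate r = 19.6%/12 = 1.63333% = 0.0163333.
At $40.00/mo: n = ⌈−ln(1 − rB₀/P)/ln(1+r)⌉ = 85 payments (last $15.86); total interest = total paid − $1,825.00 = $1,550.86.
At $234.61/mo: 9 payments (last $91.27); total interest $143.15.
Payments saved = 85 − 9 = 76.

76 fewer payments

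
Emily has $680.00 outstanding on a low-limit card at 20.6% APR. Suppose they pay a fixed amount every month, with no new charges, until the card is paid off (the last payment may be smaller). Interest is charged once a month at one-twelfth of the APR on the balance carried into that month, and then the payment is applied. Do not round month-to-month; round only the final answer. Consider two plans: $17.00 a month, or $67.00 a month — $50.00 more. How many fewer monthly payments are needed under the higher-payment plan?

57 fewer payments

Monthly rate r = 20.6%/12 = 1.71667% = 0.0171667.
At $17.00/mo: n = ⌈−ln(1 − rB₀/P)/ln(1+r)⌉ = 69 payments (last $3.08); total interest = total paid − $680.00 = $479.08.
At $67.00/mo: 12 payments (last $16.67); total interest $73.67.
Payments saved = 69 − 12 = 57.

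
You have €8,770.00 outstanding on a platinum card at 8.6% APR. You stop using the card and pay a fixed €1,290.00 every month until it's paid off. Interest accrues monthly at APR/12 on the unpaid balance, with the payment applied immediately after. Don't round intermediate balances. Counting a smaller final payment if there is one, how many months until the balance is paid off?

Monthly rate r = 8.6%/12 = 0.716667% = 0.00716667.
Recurrence: B ← B·(1+r) − €1,290.00.
Month 1: interest €62.85; balance after payment €7,542.85.
Month 2: interest €54.06; balance after payment €6,306.91.
Closed form: n = −ln(1 − rB₀/P)/ln(1+r) = −ln(0.95128)/ln(1.00717) ≈ 6.995, so the balance reaches zero during payment 7.

7 payments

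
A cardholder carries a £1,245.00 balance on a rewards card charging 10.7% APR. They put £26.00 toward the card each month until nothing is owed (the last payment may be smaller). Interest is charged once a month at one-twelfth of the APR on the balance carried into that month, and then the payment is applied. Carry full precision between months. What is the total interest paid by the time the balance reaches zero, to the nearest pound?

£386

Monthly rate r = 10.7%/12 = 0.891667% = 0.00891667.
Payoff takes n = ⌈−ln(1 − rB₀/P)/ln(1+r)⌉ = ⌈62.725⌉ = 63 payments; the last is £18.87.
Total paid = 62·£26.00 + £18.87 = £1,630.87.
Total interest = total paid − principal = £1,630.87 − £1,245.00 = £385.87.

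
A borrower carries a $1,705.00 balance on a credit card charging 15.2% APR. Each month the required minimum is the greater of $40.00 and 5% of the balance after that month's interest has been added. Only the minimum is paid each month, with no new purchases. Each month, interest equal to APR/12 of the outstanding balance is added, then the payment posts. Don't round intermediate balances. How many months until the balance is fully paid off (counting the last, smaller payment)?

43 months

Monthly rate r = 15.2%/12 = 1.26667% = 0.0126667.
While 5% of the post-interest balance exceeds $40.00, each month B ← (B·(1+r))·(1 − 0.05), i.e. B shrinks by the factor (1+r)·0.95 = 0.96203.
This holds for months 1–20. Entering month 21 the balance is $786.19; 5% of the post-interest balance is now below $40.00, so the flat $40.00 minimum applies from here.
From month 21 a fixed $40.00 at rate r clears $786.19 in 23 more payments. Total: 20 + 23 = 43 months.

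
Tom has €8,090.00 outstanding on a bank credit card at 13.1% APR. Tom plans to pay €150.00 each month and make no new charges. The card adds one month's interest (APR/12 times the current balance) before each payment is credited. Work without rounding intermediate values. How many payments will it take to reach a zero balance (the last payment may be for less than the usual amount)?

82 months

Monthly rate r = 13.1%/12 = 1.09167% = 0.0109167.
Recurrence: B ← B·(1+r) − €150.00.
Month 1: interest €88.32; balance after payment €8,028.32.
Month 2: interest €87.64; balance after payment €7,965.96.
Closed form: n = −ln(1 − rB₀/P)/ln(1+r) = −ln(0.41123)/ln(1.01092) ≈ 81.843, so the balance reaches zero during payment 82.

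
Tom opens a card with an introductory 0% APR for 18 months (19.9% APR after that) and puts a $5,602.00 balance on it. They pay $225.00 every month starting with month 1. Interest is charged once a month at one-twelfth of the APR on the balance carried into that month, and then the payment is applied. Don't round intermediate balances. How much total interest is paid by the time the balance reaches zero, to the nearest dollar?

$110

Promo months 1–18 at r₀ = 0%/12 = 0; months 19+ at r₁ = 19.9%/12 = 0.0165833.
After month 18 (no interest yet): B = $5,602.00 − 18·$225.00 = $1,552.00.
Then at r₁ with $225.00/mo: n₂ = −ln(1 − r₁·B/P)/ln(1+r₁) ≈ 7.39 → 8 more payments.
Total paid = 25·$225.00 + $87.24 = $5,712.24; interest = $5,712.24 − $5,602.00 = $110.24.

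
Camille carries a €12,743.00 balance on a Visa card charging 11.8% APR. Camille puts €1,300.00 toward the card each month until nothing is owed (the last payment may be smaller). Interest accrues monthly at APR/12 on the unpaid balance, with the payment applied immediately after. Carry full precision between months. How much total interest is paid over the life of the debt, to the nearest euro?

€724

Monthly rate r = 11.8%/12 = 0.983333% = 0.00983333.
Payoff takes n = ⌈−ln(1 − rB₀/P)/ln(1+r)⌉ = ⌈10.358⌉ = 11 payments; the last is €466.94.
Total paid = 10·€1,300.00 + €466.94 = €13,466.94.
Total interest = total paid − principal = €13,466.94 − €12,743.00 = €723.94.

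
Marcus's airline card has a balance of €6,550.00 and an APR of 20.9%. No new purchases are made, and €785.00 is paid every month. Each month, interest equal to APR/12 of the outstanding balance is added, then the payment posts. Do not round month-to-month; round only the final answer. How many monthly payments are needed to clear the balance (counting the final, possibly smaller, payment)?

Monthly rate r = 20.9%/12 = 1.74167% = 0.0174167.
Recurrence: B ← B·(1+r) − €785.00.
Month 1: interest €114.08; balance after payment €5,879.08.
Month 2: interest €102.39; balance after payment €5,196.47.
Closed form: n = −ln(1 − rB₀/P)/ln(1+r) = −ln(0.85468)/ln(1.01742) ≈ 9.095, so the balance reaches zero during payment 10.

10 payments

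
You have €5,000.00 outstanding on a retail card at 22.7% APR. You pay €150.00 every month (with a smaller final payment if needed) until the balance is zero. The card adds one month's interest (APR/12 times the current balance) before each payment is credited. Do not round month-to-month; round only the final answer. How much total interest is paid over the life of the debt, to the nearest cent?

€2,970.47

Monthly rate r = 22.7%/12 = 1.89167% = 0.0189167.
Payoff takes n = ⌈−ln(1 − rB₀/P)/ln(1+r)⌉ = ⌈53.135⌉ = 54 payments; the last is €20.47.
Total paid = 53·€150.00 + €20.47 = €7,970.47.
Total interest = total paid − principal = €7,970.47 − €5,000.00 = €2,970.47.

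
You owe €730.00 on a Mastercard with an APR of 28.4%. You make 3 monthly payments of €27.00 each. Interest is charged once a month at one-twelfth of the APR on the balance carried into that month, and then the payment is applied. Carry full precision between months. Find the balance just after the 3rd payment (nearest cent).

Monthly rate r = 28.4%/12 = 2.36667% = 0.0236667.
Each month: B ← B·(1+r) − €27.00.
Month 1: interest €17.28; balance after payment €720.28.
Month 2: interest €17.05; balance after payment €710.32.
Month 3: interest €16.81; balance after payment €700.13.

€700.13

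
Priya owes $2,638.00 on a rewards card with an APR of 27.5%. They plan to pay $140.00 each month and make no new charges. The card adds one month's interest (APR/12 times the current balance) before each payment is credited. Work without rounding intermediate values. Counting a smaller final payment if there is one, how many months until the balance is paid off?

Monthly rate r = 27.5%/12 = 2.29167% = 0.0229167.
Recurrence: B ← B·(1+r) − $140.00.
Month 1: interest $60.45; balance after payment $2,558.45.
Month 2: interest $58.63; balance after payment $2,477.09.
Closed form: n = −ln(1 − rB₀/P)/ln(1+r) = −ln(0.56818)/ln(1.02292) ≈ 24.950, so the balance reaches zero during payment 25.

25 payments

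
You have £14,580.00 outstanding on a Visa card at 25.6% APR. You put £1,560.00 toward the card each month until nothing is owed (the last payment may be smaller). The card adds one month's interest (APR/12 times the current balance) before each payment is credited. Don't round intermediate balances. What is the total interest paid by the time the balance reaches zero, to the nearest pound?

Monthly rate r = 25.6%/12 = 2.13333% = 0.0213333.
Payoff takes n = ⌈−ln(1 − rB₀/P)/ln(1+r)⌉ = ⌈10.535⌉ = 11 payments; the last is £838.08.
Total paid = 10·£1,560.00 + £838.08 = £16,438.08.
Total interest = total paid − principal = £16,438.08 − £14,580.00 = £1,858.08.

£1,858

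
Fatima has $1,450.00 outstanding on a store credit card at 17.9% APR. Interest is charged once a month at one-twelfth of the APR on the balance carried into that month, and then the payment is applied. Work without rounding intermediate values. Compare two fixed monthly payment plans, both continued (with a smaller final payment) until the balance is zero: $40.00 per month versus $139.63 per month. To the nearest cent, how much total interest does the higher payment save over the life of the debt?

Monthly rate r = 17.9%/12 = 1.49167% = 0.0149167.
At $40.00/mo: n = ⌈−ln(1 − rB₀/P)/ln(1+r)⌉ = 53 payments (last $22.16); total interest = total paid − $1,450.00 = $652.16.
At $139.63/mo: 12 payments (last $51.47); total interest $137.40.
Interest saved = $652.16 − $137.40 = $514.76.

$514.76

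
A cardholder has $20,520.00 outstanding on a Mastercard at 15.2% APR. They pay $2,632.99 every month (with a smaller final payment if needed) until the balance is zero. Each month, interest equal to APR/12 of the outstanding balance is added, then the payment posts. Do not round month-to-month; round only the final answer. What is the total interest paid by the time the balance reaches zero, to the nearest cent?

Monthly rate r = 15.2%/12 = 1.26667% = 0.0126667.
Payoff takes n = ⌈−ln(1 − rB₀/P)/ln(1+r)⌉ = ⌈8.257⌉ = 9 payments; the last is $680.64.
Total paid = 8·$2,632.99 + $680.64 = $21,744.56.
Total interest = total paid − principal = $21,744.56 − $20,520.00 = $1,224.56.

$1,224.56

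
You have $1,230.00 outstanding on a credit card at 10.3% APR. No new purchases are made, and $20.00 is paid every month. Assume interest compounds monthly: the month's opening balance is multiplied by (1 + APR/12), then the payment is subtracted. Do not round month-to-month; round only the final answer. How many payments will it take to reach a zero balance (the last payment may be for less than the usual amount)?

88 payments

Monthly rate r = 10.3%/12 = 0.858333% = 0.00858333.
Recurrence: B ← B·(1+r) − $20.00.
Month 1: interest $10.56; balance after payment $1,220.56.
Month 2: interest $10.48; balance after payment $1,211.03.
Closed form: n = −ln(1 − rB₀/P)/ln(1+r) = −ln(0.47212)/ln(1.00858) ≈ 87.813, so the balance reaches zero during payment 88.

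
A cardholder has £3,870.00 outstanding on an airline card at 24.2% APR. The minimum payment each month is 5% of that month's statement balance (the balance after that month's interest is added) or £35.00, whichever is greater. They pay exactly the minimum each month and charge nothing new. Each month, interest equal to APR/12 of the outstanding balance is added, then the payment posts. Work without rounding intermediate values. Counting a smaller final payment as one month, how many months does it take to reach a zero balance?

Monthly rate r = 24.2%/12 = 2.01667% = 0.0201667.
While 5% of the post-interest balance exceeds £35.00, each month B ← (B·(1+r))·(1 − 0.05), i.e. B shrinks by the factor (1+r)·0.95 = 0.96916.
This holds for months 1–56. Entering month 57 the balance is £669.60; 5% of the post-interest balance is now below £35.00, so the flat £35.00 minimum applies from here.
From month 57 a fixed £35.00 at rate r clears £669.60 in 25 more payments. Total: 56 + 25 = 81 months.

81 months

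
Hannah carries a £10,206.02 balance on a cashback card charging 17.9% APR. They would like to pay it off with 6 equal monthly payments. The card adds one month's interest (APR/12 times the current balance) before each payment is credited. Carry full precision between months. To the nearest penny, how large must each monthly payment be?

Monthly rate r = 17.9%/12 = 1.49167% = 0.0149167.
Level-payment amortization: P = B₀·r / (1 − (1+r)^(−n)) = 10206.02·0.0149167 / (1 − 1.01492^(−6)).
Denominator 1 − (1+r)^(−6) = 0.0850071646.
P = 152.24 / 0.0850071646 ≈ 1790.91.

£1,790.91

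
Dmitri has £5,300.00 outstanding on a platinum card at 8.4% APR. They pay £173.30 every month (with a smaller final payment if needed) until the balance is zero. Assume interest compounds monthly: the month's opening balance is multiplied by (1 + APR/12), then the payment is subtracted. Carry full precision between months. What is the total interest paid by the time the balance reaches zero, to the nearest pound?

Monthly rate r = 8.4%/12 = 0.7% = 0.007.
Payoff takes n = ⌈−ln(1 − rB₀/P)/ln(1+r)⌉ = ⌈34.535⌉ = 35 payments; the last is £92.79.
Total paid = 34·£173.30 + £92.79 = £5,984.99.
Total interest = total paid − principal = £5,984.99 − £5,300.00 = £684.99.

£685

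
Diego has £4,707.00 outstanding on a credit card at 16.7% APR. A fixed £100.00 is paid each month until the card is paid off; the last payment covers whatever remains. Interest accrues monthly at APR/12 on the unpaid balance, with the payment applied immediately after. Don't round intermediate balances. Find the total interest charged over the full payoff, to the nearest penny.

Monthly rate r = 16.7%/12 = 1.39167% = 0.0139167.
Payoff takes n = ⌈−ln(1 − rB₀/P)/ln(1+r)⌉ = ⌈77.013⌉ = 78 payments; the last is £1.33.
Total paid = 77·£100.00 + £1.33 = £7,701.33.
Total interest = total paid − principal = £7,701.33 − £4,707.00 = £2,994.33.

£2,994.33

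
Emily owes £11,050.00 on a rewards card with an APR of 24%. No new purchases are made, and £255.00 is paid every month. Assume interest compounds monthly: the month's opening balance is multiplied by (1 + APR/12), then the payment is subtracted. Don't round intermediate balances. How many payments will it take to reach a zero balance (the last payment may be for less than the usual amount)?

102 months

Monthly rate r = 24%/12 = 2% = 0.02.
Recurrence: B ← B·(1+r) − £255.00.
Month 1: interest £221.00; balance after payment £11,016.00.
Month 2: interest £220.32; balance after payment £10,981.32.
Closed form: n = −ln(1 − rB₀/P)/ln(1+r) = −ln(0.13333)/ln(1.02) ≈ 101.749, so the balance reaches zero during payment 102.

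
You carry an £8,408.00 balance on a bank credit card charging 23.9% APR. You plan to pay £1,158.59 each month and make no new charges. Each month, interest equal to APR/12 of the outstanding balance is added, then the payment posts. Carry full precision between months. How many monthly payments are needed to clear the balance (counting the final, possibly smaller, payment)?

8 payments

Monthly rate r = 23.9%/12 = 1.99167% = 0.0199167.
Recurrence: B ← B·(1+r) − £1,158.59.
Month 1: interest £167.46; balance after payment £7,416.87.
Month 2: interest £147.72; balance after payment £6,406.00.
Closed form: n = −ln(1 − rB₀/P)/ln(1+r) = −ln(0.85546)/ln(1.01992) ≈ 7.916, so the balance reaches zero during payment 8.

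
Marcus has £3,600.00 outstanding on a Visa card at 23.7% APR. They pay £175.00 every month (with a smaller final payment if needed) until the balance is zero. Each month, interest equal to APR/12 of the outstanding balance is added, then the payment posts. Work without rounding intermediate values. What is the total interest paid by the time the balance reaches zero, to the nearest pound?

Monthly rate r = 23.7%/12 = 1.975% = 0.01975.
Payoff takes n = ⌈−ln(1 − rB₀/P)/ln(1+r)⌉ = ⌈26.658⌉ = 27 payments; the last is £115.47.
Total paid = 26·£175.00 + £115.47 = £4,665.47.
Total interest = total paid − principal = £4,665.47 − £3,600.00 = £1,065.47.

£1,065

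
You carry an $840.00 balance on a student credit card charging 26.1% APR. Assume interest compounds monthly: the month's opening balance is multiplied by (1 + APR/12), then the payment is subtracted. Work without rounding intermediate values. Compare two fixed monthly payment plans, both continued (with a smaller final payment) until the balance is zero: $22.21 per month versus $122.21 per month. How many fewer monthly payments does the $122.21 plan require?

73 fewer payments

Monthly rate r = 26.1%/12 = 2.175% = 0.02175.
At $22.21/mo: n = ⌈−ln(1 − rB₀/P)/ln(1+r)⌉ = 81 payments (last $8.33); total interest = total paid − $840.00 = $945.13.
At $122.21/mo: 8 payments (last $64.56); total interest $80.03.
Payments saved = 81 − 8 = 73.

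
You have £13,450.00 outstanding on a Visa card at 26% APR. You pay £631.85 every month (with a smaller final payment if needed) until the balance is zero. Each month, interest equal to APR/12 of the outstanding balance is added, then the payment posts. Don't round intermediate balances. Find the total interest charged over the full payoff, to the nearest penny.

£4,780.46

Monthly rate r = 26%/12 = 2.16667% = 0.0216667.
Payoff takes n = ⌈−ln(1 − rB₀/P)/ln(1+r)⌉ = ⌈28.851⌉ = 29 payments; the last is £538.66.
Total paid = 28·£631.85 + £538.66 = £18,230.46.
Total interest = total paid − principal = £18,230.46 − £13,450.00 = £4,780.46.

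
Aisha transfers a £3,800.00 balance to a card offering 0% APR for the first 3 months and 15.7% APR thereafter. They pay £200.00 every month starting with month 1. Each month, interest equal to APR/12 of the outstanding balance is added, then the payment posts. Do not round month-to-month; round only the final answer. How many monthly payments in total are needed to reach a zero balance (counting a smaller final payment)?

Promo months 1–3 at r₀ = 0%/12 = 0; months 4+ at r₁ = 15.7%/12 = 0.0130833.
After month 3 (no interest yet): B = £3,800.00 − 3·£200.00 = £3,200.00.
Then at r₁ with £200.00/mo: n₂ = −ln(1 − r₁·B/P)/ln(1+r₁) ≈ 18.07 → 19 more payments.

22 payments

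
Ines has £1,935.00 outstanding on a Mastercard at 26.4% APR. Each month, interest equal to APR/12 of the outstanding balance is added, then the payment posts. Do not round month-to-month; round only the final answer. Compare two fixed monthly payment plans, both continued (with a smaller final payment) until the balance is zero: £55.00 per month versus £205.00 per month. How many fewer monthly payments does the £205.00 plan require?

58 fewer payments

Monthly rate r = 26.4%/12 = 2.2% = 0.022.
At £55.00/mo: n = ⌈−ln(1 − rB₀/P)/ln(1+r)⌉ = 69 payments (last £18.94); total interest = total paid − £1,935.00 = £1,823.94.
At £205.00/mo: 11 payments (last £143.17); total interest £258.17.
Payments saved = 69 − 11 = 58.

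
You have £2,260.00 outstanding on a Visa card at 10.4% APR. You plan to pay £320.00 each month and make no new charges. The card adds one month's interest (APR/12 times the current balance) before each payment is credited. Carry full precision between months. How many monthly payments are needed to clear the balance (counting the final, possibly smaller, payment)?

8 months

Monthly rate r = 10.4%/12 = 0.866667% = 0.00866667.
Recurrence: B ← B·(1+r) − £320.00.
Month 1: interest £19.59; balance after payment £1,959.59.
Month 2: interest £16.98; balance after payment £1,656.57.
Closed form: n = −ln(1 − rB₀/P)/ln(1+r) = −ln(0.93879)/ln(1.00867) ≈ 7.319, so the balance reaches zero during payment 8.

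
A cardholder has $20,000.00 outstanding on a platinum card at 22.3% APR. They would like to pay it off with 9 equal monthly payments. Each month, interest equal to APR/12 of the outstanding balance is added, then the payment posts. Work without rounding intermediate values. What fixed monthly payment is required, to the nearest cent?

$2,433.77

Monthly rate r = 22.3%/12 = 1.85833% = 0.0185833.
Level-payment amortization: P = B₀·r / (1 − (1+r)^(−n)) = 20000.00·0.0185833 / (1 − 1.01858^(−9)).
Denominator 1 − (1+r)^(−9) = 0.152712287.
P = 371.667 / 0.152712287 ≈ 2433.77.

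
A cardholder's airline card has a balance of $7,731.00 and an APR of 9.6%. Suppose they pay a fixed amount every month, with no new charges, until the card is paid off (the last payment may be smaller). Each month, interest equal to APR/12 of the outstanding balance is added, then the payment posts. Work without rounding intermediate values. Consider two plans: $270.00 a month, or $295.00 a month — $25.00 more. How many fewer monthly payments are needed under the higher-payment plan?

3 fewer payments

Monthly rate r = 9.6%/12 = 0.8% = 0.008.
At $270.00/mo: n = ⌈−ln(1 − rB₀/P)/ln(1+r)⌉ = 33 payments (last $175.50); total interest = total paid − $7,731.00 = $1,084.50.
At $295.00/mo: 30 payments (last $156.08); total interest $980.08.
Payments saved = 33 − 30 = 3.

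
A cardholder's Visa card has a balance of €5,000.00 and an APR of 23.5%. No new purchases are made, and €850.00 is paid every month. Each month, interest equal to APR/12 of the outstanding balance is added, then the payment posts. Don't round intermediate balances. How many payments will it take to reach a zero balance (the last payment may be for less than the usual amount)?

7 months

Monthly rate r = 23.5%/12 = 1.95833% = 0.0195833.
Recurrence: B ← B·(1+r) − €850.00.
Month 1: interest €97.92; balance after payment €4,247.92.
Month 2: interest €83.19; balance after payment €3,481.11.
Closed form: n = −ln(1 − rB₀/P)/ln(1+r) = −ln(0.8848)/ln(1.01958) ≈ 6.311, so the balance reaches zero during payment 7.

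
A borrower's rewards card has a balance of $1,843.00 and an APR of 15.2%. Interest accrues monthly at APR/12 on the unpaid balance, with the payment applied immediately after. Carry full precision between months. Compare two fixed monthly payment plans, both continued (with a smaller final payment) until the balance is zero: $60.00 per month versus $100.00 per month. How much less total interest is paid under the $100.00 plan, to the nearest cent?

$236.89

Monthly rate r = 15.2%/12 = 1.26667% = 0.0126667.
At $60.00/mo: n = ⌈−ln(1 − rB₀/P)/ln(1+r)⌉ = 40 payments (last $9.05); total interest = total paid − $1,843.00 = $506.05.
At $100.00/mo: 22 payments (last $12.16); total interest $269.16.
Interest saved = $506.05 − $269.16 = $236.89.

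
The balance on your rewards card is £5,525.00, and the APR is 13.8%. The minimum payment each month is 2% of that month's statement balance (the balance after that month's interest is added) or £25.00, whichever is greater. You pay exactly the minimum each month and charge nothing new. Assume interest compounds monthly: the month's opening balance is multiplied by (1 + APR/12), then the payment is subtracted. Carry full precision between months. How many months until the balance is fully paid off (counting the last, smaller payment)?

Monthly rate r = 13.8%/12 = 1.15% = 0.0115.
While 2% of the post-interest balance exceeds £25.00, each month B ← (B·(1+r))·(1 − 0.02), i.e. B shrinks by the factor (1+r)·0.98 = 0.99127.
This holds for months 1–171. Entering month 172 the balance is £1,233.55; 2% of the post-interest balance is now below £25.00, so the flat £25.00 minimum applies from here.
From month 172 a fixed £25.00 at rate r clears £1,233.55 in 74 more payments. Total: 171 + 74 = 245 months.

245 months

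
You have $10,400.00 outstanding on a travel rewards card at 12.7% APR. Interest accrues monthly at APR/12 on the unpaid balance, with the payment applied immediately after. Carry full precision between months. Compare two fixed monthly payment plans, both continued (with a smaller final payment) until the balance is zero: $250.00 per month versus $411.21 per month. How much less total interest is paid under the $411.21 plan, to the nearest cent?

Monthly rate r = 12.7%/12 = 1.05833% = 0.0105833.
At $250.00/mo: n = ⌈−ln(1 − rB₀/P)/ln(1+r)⌉ = 56 payments (last $30.30); total interest = total paid − $10,400.00 = $3,380.30.
At $411.21/mo: 30 payments (last $243.23); total interest $1,768.32.
Interest saved = $3,380.30 − $1,768.32 = $1,611.98.

$1,611.98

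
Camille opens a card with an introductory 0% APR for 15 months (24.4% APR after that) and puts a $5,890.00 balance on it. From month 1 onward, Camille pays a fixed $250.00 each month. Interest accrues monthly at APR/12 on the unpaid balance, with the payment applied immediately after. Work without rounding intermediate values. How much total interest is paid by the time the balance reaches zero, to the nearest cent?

$235.58

Promo months 1–15 at r₀ = 0%/12 = 0; months 16+ at r₁ = 24.4%/12 = 0.0203333.
After month 15 (no interest yet): B = $5,890.00 − 15·$250.00 = $2,140.00.
Then at r₁ with $250.00/mo: n₂ = −ln(1 − r₁·B/P)/ln(1+r₁) ≈ 9.50 → 10 more payments.
Total paid = 24·$250.00 + $125.58 = $6,125.58; interest = $6,125.58 − $5,890.00 = $235.58.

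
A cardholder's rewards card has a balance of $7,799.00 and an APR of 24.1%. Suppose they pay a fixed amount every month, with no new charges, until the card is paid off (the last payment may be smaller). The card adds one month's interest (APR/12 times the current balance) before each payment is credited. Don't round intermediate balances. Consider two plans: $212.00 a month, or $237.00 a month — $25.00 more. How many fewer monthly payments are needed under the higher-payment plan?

Monthly rate r = 24.1%/12 = 2.00833% = 0.0200833.
At $212.00/mo: n = ⌈−ln(1 − rB₀/P)/ln(1+r)⌉ = 68 payments (last $110.31); total interest = total paid − $7,799.00 = $6,515.31.
At $237.00/mo: 55 payments (last $91.91); total interest $5,090.91.
Payments saved = 68 − 55 = 13.

13 fewer payments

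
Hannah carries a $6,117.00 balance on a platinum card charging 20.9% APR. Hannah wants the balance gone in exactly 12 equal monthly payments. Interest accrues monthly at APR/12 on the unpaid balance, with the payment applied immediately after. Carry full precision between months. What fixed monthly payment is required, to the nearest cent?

$569.28

Monthly rate r = 20.9%/12 = 1.74167% = 0.0174167.
Level-payment amortization: P = B₀·r / (1 − (1+r)^(−n)) = 6117.00·0.0174167 / (1 − 1.01742^(−12)).
Denominator 1 − (1+r)^(−12) = 0.187143603.
P = 106.538 / 0.187143603 ≈ 569.28.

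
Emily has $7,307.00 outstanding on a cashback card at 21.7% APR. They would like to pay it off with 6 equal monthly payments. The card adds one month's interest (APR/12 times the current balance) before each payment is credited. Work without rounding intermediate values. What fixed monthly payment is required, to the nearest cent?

Monthly rate r = 21.7%/12 = 1.80833% = 0.0180833.
Level-payment amortization: P = B₀·r / (1 − (1+r)^(−n)) = 7307.00·0.0180833 / (1 − 1.01808^(−6)).
Denominator 1 − (1+r)^(−6) = 0.101951001.
P = 132.135 / 0.101951001 ≈ 1296.06.

$1,296.06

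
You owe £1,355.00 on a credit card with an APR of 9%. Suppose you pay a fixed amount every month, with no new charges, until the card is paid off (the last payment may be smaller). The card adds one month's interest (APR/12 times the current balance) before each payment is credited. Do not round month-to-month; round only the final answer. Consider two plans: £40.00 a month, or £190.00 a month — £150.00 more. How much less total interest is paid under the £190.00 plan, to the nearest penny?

£171.19

Monthly rate r = 9%/12 = 0.75% = 0.0075.
At £40.00/mo: n = ⌈−ln(1 − rB₀/P)/ln(1+r)⌉ = 40 payments (last £9.15); total interest = total paid − £1,355.00 = £214.15.
At £190.00/mo: 8 payments (last £67.96); total interest £42.96.
Interest saved = £214.15 − £42.96 = £171.19.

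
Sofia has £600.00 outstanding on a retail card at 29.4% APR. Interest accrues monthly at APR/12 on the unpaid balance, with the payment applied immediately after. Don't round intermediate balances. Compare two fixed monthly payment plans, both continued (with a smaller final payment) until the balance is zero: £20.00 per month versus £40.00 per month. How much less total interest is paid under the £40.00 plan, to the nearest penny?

Monthly rate r = 29.4%/12 = 2.45% = 0.0245.
At £20.00/mo: n = ⌈−ln(1 − rB₀/P)/ln(1+r)⌉ = 55 payments (last £17.36); total interest = total paid − £600.00 = £497.36.
At £40.00/mo: 19 payments (last £37.04); total interest £157.04.
Interest saved = £497.36 − £157.04 = £340.32.

£340.32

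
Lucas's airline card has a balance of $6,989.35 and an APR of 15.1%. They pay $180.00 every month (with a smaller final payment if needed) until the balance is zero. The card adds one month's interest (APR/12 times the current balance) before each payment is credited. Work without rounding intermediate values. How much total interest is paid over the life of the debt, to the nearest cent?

$2,664.08

Monthly rate r = 15.1%/12 = 1.25833% = 0.0125833.
Payoff takes n = ⌈−ln(1 − rB₀/P)/ln(1+r)⌉ = ⌈53.629⌉ = 54 payments; the last is $113.43.
Total paid = 53·$180.00 + $113.43 = $9,653.43.
Total interest = total paid − principal = $9,653.43 − $6,989.35 = $2,664.08.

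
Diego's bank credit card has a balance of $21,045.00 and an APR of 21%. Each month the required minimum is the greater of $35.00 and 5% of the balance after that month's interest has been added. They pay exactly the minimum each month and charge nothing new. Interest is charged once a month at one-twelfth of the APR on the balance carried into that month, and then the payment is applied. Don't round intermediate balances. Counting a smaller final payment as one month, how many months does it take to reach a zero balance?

Monthly rate r = 21%/12 = 1.75% = 0.0175.
While 5% of the post-interest balance exceeds $35.00, each month B ← (B·(1+r))·(1 − 0.05), i.e. B shrinks by the factor (1+r)·0.95 = 0.96663.
This holds for months 1–101. Entering month 102 the balance is $682.67; 5% of the post-interest balance is now below $35.00, so the flat $35.00 minimum applies from here.
From month 102 a fixed $35.00 at rate r clears $682.67 in 25 more payments. Total: 101 + 25 = 126 months.

126 months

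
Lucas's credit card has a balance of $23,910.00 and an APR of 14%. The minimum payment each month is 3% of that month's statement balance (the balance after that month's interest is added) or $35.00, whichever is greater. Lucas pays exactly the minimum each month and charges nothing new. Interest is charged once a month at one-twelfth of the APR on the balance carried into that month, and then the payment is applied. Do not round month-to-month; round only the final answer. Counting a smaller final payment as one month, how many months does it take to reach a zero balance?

Monthly rate r = 14%/12 = 1.16667% = 0.0116667.
While 3% of the post-interest balance exceeds $35.00, each month B ← (B·(1+r))·(1 − 0.03), i.e. B shrinks by the factor (1+r)·0.97 = 0.98132.
This holds for months 1–161. Entering month 162 the balance is $1,147.77; 3% of the post-interest balance is now below $35.00, so the flat $35.00 minimum applies from here.
From month 162 a fixed $35.00 at rate r clears $1,147.77 in 42 more payments. Total: 161 + 42 = 203 months.

203 months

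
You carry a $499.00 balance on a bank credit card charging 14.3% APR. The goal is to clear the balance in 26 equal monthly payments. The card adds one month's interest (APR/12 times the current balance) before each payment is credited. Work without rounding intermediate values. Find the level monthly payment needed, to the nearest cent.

$22.43

Monthly rate r = 14.3%/12 = 1.19167% = 0.0119167.
Level-payment amortization: P = B₀·r / (1 − (1+r)^(−n)) = 499.00·0.0119167 / (1 − 1.01192^(−26)).
Denominator 1 − (1+r)^(−26) = 0.26508599.
P = 5.94642 / 0.26508599 ≈ 22.43.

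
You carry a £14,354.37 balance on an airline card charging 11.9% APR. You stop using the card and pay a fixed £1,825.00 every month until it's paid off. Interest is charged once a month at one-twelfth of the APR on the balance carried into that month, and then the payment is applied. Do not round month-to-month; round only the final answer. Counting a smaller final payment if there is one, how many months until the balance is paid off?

Monthly rate r = 11.9%/12 = 0.991667% = 0.00991667.
Recurrence: B ← B·(1+r) − £1,825.00.
Month 1: interest £142.35; balance after payment £12,671.72.
Month 2: interest £125.66; balance after payment £10,972.38.
Closed form: n = −ln(1 − rB₀/P)/ln(1+r) = −ln(0.922)/ln(1.00992) ≈ 8.230, so the balance reaches zero during payment 9.

9 payments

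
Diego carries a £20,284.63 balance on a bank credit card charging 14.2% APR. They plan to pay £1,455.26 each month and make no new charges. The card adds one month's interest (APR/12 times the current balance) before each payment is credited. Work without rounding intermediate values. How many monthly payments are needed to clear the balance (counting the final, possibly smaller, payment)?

Monthly rate r = 14.2%/12 = 1.18333% = 0.0118333.
Recurrence: B ← B·(1+r) − £1,455.26.
Month 1: interest £240.03; balance after payment £19,069.40.
Month 2: interest £225.65; balance after payment £17,839.80.
Closed form: n = −ln(1 − rB₀/P)/ln(1+r) = −ln(0.83506)/ln(1.01183) ≈ 15.323, so the balance reaches zero during payment 16.

16 payments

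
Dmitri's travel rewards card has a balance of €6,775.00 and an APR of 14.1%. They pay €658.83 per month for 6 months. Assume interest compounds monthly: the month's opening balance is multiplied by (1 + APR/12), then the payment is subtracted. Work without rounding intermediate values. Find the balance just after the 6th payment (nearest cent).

Monthly rate r = 14.1%/12 = 1.175% = 0.01175.
Each month: B ← B·(1+r) − €658.83.
Month 1: interest €79.61; balance after payment €6,195.78.
Month 2: interest €72.80; balance after payment €5,609.75.
Month 3: interest €65.91; balance after payment €5,016.83.
Month 4: interest €58.95; balance after payment €4,416.95.
Month 5: interest €51.90; balance after payment €3,810.02.
Month 6: interest €44.77; balance after payment €3,195.96.

€3,195.96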